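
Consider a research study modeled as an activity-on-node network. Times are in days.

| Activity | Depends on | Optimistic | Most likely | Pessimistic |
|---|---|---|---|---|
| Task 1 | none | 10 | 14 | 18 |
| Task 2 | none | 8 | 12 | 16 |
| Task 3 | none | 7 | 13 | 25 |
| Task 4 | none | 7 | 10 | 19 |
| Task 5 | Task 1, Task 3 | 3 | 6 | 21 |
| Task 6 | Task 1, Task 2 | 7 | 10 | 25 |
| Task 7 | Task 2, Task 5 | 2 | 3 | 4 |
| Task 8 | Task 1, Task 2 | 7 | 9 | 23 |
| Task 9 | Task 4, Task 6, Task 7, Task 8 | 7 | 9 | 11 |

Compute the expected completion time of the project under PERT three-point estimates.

35 days

te_Task 1 = (10 + 4·14 + 18)/6 = 84/6 = 14
te_Task 2 = (8 + 4·12 + 16)/6 = 72/6 = 12
te_Task 3 = (7 + 4·13 + 25)/6 = 84/6 = 14
te_Task 4 = (7 + 4·10 + 19)/6 = 66/6 = 11
te_Task 5 = (3 + 4·6 + 21)/6 = 48/6 = 8
te_Task 6 = (7 + 4·10 + 25)/6 = 72/6 = 12
te_Task 7 = (2 + 4·3 + 4)/6 = 18/6 = 3
te_Task 8 = (7 + 4·9 + 23)/6 = 66/6 = 11
te_Task 9 = (7 + 4·9 + 11)/6 = 54/6 = 9

Forward pass:
ES_Task 1 = 0; EF_Task 1 = 14
ES_Task 2 = 0; EF_Task 2 = 12
ES_Task 3 = 0; EF_Task 3 = 14
ES_Task 4 = 0; EF_Task 4 = 11
ES_Task 5 = max(EF_Task 1=14, EF_Task 3=14) = 14; EF_Task 5 = 14+8 = 22
ES_Task 6 = max(EF_Task 1=14, EF_Task 2=12) = 14; EF_Task 6 = 14+12 = 26
ES_Task 7 = max(EF_Task 2=12, EF_Task 5=22) = 22; EF_Task 7 = 22+3 = 25
ES_Task 8 = max(EF_Task 1=14, EF_Task 2=12) = 14; EF_Task 8 = 14+11 = 25
ES_Task 9 = max(EF_Task 4=11, EF_Task 6=26, EF_Task 7=25, EF_Task 8=25) = 26; EF_Task 9 = 26+9 = 35
Expected project duration μ = 35 days. Critical path: Task 1 → Task 6 → Task 9.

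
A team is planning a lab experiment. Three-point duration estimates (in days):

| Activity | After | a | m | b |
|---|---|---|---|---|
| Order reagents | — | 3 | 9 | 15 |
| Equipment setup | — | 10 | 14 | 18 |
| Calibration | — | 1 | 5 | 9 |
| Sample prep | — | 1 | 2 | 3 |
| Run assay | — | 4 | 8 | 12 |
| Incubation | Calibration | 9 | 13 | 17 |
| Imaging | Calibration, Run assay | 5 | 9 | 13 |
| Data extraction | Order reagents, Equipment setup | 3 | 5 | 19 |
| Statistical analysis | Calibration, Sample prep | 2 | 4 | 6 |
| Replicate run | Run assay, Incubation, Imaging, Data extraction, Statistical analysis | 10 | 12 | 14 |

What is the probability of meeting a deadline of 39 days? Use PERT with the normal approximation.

0.975

te_Order reagents = (3 + 4·9 + 15)/6 = 54/6 = 9; σ²_Order reagents = ((15−3)/6)² = 4.000
te_Equipment setup = (10 + 4·14 + 18)/6 = 84/6 = 14; σ²_Equipment setup = ((18−10)/6)² = 1.778
te_Calibration = (1 + 4·5 + 9)/6 = 30/6 = 5; σ²_Calibration = ((9−1)/6)² = 1.778
te_Sample prep = (1 + 4·2 + 3)/6 = 12/6 = 2; σ²_Sample prep = ((3−1)/6)² = 0.111
te_Run assay = (4 + 4·8 + 12)/6 = 48/6 = 8; σ²_Run assay = ((12−4)/6)² = 1.778
te_Incubation = (9 + 4·13 + 17)/6 = 78/6 = 13; σ²_Incubation = ((17−9)/6)² = 1.778
te_Imaging = (5 + 4·9 + 13)/6 = 54/6 = 9; σ²_Imaging = ((13−5)/6)² = 1.778
te_Data extraction = (3 + 4·5 + 19)/6 = 42/6 = 7; σ²_Data extraction = ((19−3)/6)² = 7.111
te_Statistical analysis = (2 + 4·4 + 6)/6 = 24/6 = 4; σ²_Statistical analysis = ((6−2)/6)² = 0.444
te_Replicate run = (10 + 4·12 + 14)/6 = 72/6 = 12; σ²_Replicate run = ((14−10)/6)² = 0.444

Forward pass:
ES_Order reagents = 0; EF_Order reagents = 9
ES_Equipment setup = 0; EF_Equipment setup = 14
ES_Calibration = 0; EF_Calibration = 5
ES_Sample prep = 0; EF_Sample prep = 2
ES_Run assay = 0; EF_Run assay = 8
ES_Incubation = 5; EF_Incubation = 5+13 = 18
ES_Imaging = max(EF_Calibration=5, EF_Run assay=8) = 8; EF_Imaging = 8+9 = 17
ES_Data extraction = max(EF_Order reagents=9, EF_Equipment setup=14) = 14; EF_Data extraction = 14+7 = 21
ES_Statistical analysis = max(EF_Calibration=5, EF_Sample prep=2) = 5; EF_Statistical analysis = 5+4 = 9
ES_Replicate run = max(EF_Run assay=8, EF_Incubation=18, EF_Imaging=17, EF_Data extraction=21, EF_Statistical analysis=9) = 21; EF_Replicate run = 21+12 = 33
Expected project duration μ = 33 days. Critical path: Equipment setup → Data extraction → Replicate run.

Variance along critical path = 1.778 + 7.111 + 0.444 = 9.333; σ = √9.333 = 3.055 days.
Z = (39 − 33) / 3.055 = 1.964
P(T ≤ 39) = Φ(1.964) ≈ 0.975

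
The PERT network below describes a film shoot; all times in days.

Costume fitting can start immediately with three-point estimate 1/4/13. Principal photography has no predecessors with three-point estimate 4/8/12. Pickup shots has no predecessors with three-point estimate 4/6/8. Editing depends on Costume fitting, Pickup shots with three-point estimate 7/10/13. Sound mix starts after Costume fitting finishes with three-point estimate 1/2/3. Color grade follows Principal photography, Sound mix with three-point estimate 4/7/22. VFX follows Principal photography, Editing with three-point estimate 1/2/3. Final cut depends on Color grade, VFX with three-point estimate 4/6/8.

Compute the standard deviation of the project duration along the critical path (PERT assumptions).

1.41 days

te_Costume fitting = (1 + 4·4 + 13)/6 = 30/6 = 5; σ²_Costume fitting = ((13−1)/6)² = 4.000
te_Principal photography = (4 + 4·8 + 12)/6 = 48/6 = 8; σ²_Principal photography = ((12−4)/6)² = 1.778
te_Pickup shots = (4 + 4·6 + 8)/6 = 36/6 = 6; σ²_Pickup shots = ((8−4)/6)² = 0.444
te_Editing = (7 + 4·10 + 13)/6 = 60/6 = 10; σ²_Editing = ((13−7)/6)² = 1.000
te_Sound mix = (1 + 4·2 + 3)/6 = 12/6 = 2; σ²_Sound mix = ((3−1)/6)² = 0.111
te_Color grade = (4 + 4·7 + 22)/6 = 54/6 = 9; σ²_Color grade = ((22−4)/6)² = 9.000
te_VFX = (1 + 4·2 + 3)/6 = 12/6 = 2; σ²_VFX = ((3−1)/6)² = 0.111
te_Final cut = (4 + 4·6 + 8)/6 = 36/6 = 6; σ²_Final cut = ((8−4)/6)² = 0.444

Forward pass:
ES_Costume fitting = 0; EF_Costume fitting = 5
ES_Principal photography = 0; EF_Principal photography = 8
ES_Pickup shots = 0; EF_Pickup shots = 6
ES_Editing = max(EF_Costume fitting=5, EF_Pickup shots=6) = 6; EF_Editing = 6+10 = 16
ES_Sound mix = 5; EF_Sound mix = 5+2 = 7
ES_Color grade = max(EF_Principal photography=8, EF_Sound mix=7) = 8; EF_Color grade = 8+9 = 17
ES_VFX = max(EF_Principal photography=8, EF_Editing=16) = 16; EF_VFX = 16+2 = 18
ES_Final cut = max(EF_Color grade=17, EF_VFX=18) = 18; EF_Final cut = 18+6 = 24
Expected project duration μ = 24 days. Critical path: Pickup shots → Editing → VFX → Final cut.

Variance along critical path = 0.444 + 1.000 + 0.111 + 0.444 = 2.000
σ = √2.000 = 1.414 days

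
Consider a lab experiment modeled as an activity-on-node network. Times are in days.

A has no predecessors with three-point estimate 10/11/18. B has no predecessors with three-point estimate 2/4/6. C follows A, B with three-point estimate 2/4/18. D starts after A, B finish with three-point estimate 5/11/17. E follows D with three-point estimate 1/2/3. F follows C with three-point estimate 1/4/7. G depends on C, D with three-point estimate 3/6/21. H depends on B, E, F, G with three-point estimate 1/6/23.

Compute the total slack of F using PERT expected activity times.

9 days

te_A = (10 + 4·11 + 18)/6 = 72/6 = 12
te_B = (2 + 4·4 + 6)/6 = 24/6 = 4
te_C = (2 + 4·4 + 18)/6 = 36/6 = 6
te_D = (5 + 4·11 + 17)/6 = 66/6 = 11
te_E = (1 + 4·2 + 3)/6 = 12/6 = 2
te_F = (1 + 4·4 + 7)/6 = 24/6 = 4
te_G = (3 + 4·6 + 21)/6 = 48/6 = 8
te_H = (1 + 4·6 + 23)/6 = 48/6 = 8

Forward pass:
ES_A = 0; EF_A = 12
ES_B = 0; EF_B = 4
ES_C = max(EF_A=12, EF_B=4) = 12; EF_C = 12+6 = 18
ES_D = max(EF_A=12, EF_B=4) = 12; EF_D = 12+11 = 23
ES_E = 23; EF_E = 23+2 = 25
ES_F = 18; EF_F = 18+4 = 22
ES_G = max(EF_C=18, EF_D=23) = 23; EF_G = 23+8 = 31
ES_H = max(EF_B=4, EF_E=25, EF_F=22, EF_G=31) = 31; EF_H = 31+8 = 39
Expected project duration μ = 39 days. Critical path: A → D → G → H.

Backward pass:
LF_H = 39; LS_H = 39−8 = 31
LF_G = LS_H = 31; LS_G = 31−8 = 23
LF_F = LS_H = 31; LS_F = 31−4 = 27
LF_E = LS_H = 31; LS_E = 31−2 = 29
LF_D = min(LS_E=29, LS_G=23) = 23; LS_D = 23−11 = 12
LF_C = min(LS_F=27, LS_G=23) = 23; LS_C = 23−6 = 17
LF_B = min(LS_C=17, LS_D=12, LS_H=31) = 12; LS_B = 12−4 = 8
LF_A = min(LS_C=17, LS_D=12) = 12; LS_A = 12−12 = 0
Slack_F = LS_F − ES_F = 27 − 18 = 9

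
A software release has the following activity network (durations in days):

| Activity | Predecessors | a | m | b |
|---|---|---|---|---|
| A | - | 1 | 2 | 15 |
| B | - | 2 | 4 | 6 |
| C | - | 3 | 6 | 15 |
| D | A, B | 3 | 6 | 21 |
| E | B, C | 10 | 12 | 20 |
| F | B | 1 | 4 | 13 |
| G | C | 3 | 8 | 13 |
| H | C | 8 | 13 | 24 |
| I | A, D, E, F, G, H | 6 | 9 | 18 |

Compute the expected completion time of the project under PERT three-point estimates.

31 days

te_A = (1 + 4·2 + 15)/6 = 24/6 = 4
te_B = (2 + 4·4 + 6)/6 = 24/6 = 4
te_C = (3 + 4·6 + 15)/6 = 42/6 = 7
te_D = (3 + 4·6 + 21)/6 = 48/6 = 8
te_E = (10 + 4·12 + 20)/6 = 78/6 = 13
te_F = (1 + 4·4 + 13)/6 = 30/6 = 5
te_G = (3 + 4·8 + 13)/6 = 48/6 = 8
te_H = (8 + 4·13 + 24)/6 = 84/6 = 14
te_I = (6 + 4·9 + 18)/6 = 60/6 = 10

Forward pass:
ES_A = 0; EF_A = 4
ES_B = 0; EF_B = 4
ES_C = 0; EF_C = 7
ES_D = max(EF_A=4, EF_B=4) = 4; EF_D = 4+8 = 12
ES_E = max(EF_B=4, EF_C=7) = 7; EF_E = 7+13 = 20
ES_F = 4; EF_F = 4+5 = 9
ES_G = 7; EF_G = 7+8 = 15
ES_H = 7; EF_H = 7+14 = 21
ES_I = max(EF_A=4, EF_D=12, EF_E=20, EF_F=9, EF_G=15, EF_H=21) = 21; EF_I = 21+10 = 31
Expected project duration μ = 31 days. Critical path: C → H → I.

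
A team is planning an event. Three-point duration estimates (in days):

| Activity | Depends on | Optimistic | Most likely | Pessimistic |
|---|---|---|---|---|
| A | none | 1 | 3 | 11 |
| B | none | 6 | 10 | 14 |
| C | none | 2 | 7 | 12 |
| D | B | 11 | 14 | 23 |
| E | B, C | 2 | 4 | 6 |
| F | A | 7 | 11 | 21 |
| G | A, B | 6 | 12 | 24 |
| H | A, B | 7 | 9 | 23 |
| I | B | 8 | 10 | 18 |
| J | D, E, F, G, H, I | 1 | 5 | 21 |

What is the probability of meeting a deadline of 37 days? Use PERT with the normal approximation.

0.888

te_A = (1 + 4·3 + 11)/6 = 24/6 = 4; σ²_A = ((11−1)/6)² = 2.778
te_B = (6 + 4·10 + 14)/6 = 60/6 = 10; σ²_B = ((14−6)/6)² = 1.778
te_C = (2 + 4·7 + 12)/6 = 42/6 = 7; σ²_C = ((12−2)/6)² = 2.778
te_D = (11 + 4·14 + 23)/6 = 90/6 = 15; σ²_D = ((23−11)/6)² = 4.000
te_E = (2 + 4·4 + 6)/6 = 24/6 = 4; σ²_E = ((6−2)/6)² = 0.444
te_F = (7 + 4·11 + 21)/6 = 72/6 = 12; σ²_F = ((21−7)/6)² = 5.444
te_G = (6 + 4·12 + 24)/6 = 78/6 = 13; σ²_G = ((24−6)/6)² = 9.000
te_H = (7 + 4·9 + 23)/6 = 66/6 = 11; σ²_H = ((23−7)/6)² = 7.111
te_I = (8 + 4·10 + 18)/6 = 66/6 = 11; σ²_I = ((18−8)/6)² = 2.778
te_J = (1 + 4·5 + 21)/6 = 42/6 = 7; σ²_J = ((21−1)/6)² = 11.111

Forward pass:
ES_A = 0; EF_A = 4
ES_B = 0; EF_B = 10
ES_C = 0; EF_C = 7
ES_D = 10; EF_D = 10+15 = 25
ES_E = max(EF_B=10, EF_C=7) = 10; EF_E = 10+4 = 14
ES_F = 4; EF_F = 4+12 = 16
ES_G = max(EF_A=4, EF_B=10) = 10; EF_G = 10+13 = 23
ES_H = max(EF_A=4, EF_B=10) = 10; EF_H = 10+11 = 21
ES_I = 10; EF_I = 10+11 = 21
ES_J = max(EF_D=25, EF_E=14, EF_F=16, EF_G=23, EF_H=21, EF_I=21) = 25; EF_J = 25+7 = 32
Expected project duration μ = 32 days. Critical path: B → D → J.

Variance along critical path = 1.778 + 4.000 + 11.111 = 16.889; σ = √16.889 = 4.110 days.
Z = (37 − 32) / 4.110 = 1.217
P(T ≤ 37) = Φ(1.217) ≈ 0.888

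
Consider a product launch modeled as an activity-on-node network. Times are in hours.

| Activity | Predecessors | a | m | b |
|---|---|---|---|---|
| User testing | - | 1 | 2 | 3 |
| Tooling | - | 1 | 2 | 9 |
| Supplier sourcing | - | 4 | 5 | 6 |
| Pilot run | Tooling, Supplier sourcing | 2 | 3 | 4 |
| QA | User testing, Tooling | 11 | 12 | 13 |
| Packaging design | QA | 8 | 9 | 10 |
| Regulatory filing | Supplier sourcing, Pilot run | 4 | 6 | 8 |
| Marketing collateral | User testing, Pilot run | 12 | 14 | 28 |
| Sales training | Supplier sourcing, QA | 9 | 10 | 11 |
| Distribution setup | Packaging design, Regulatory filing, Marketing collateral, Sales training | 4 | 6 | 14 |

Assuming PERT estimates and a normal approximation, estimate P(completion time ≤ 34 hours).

te_User testing = (1 + 4·2 + 3)/6 = 12/6 = 2; σ²_User testing = ((3−1)/6)² = 0.111
te_Tooling = (1 + 4·2 + 9)/6 = 18/6 = 3; σ²_Tooling = ((9−1)/6)² = 1.778
te_Supplier sourcing = (4 + 4·5 + 6)/6 = 30/6 = 5; σ²_Supplier sourcing = ((6−4)/6)² = 0.111
te_Pilot run = (2 + 4·3 + 4)/6 = 18/6 = 3; σ²_Pilot run = ((4−2)/6)² = 0.111
te_QA = (11 + 4·12 + 13)/6 = 72/6 = 12; σ²_QA = ((13−11)/6)² = 0.111
te_Packaging design = (8 + 4·9 + 10)/6 = 54/6 = 9; σ²_Packaging design = ((10−8)/6)² = 0.111
te_Regulatory filing = (4 + 4·6 + 8)/6 = 36/6 = 6; σ²_Regulatory filing = ((8−4)/6)² = 0.444
te_Marketing collateral = (12 + 4·14 + 28)/6 = 96/6 = 16; σ²_Marketing collateral = ((28−12)/6)² = 7.111
te_Sales training = (9 + 4·10 + 11)/6 = 60/6 = 10; σ²_Sales training = ((11−9)/6)² = 0.111
te_Distribution setup = (4 + 4·6 + 14)/6 = 42/6 = 7; σ²_Distribution setup = ((14−4)/6)² = 2.778

Forward pass:
ES_User testing = 0; EF_User testing = 2
ES_Tooling = 0; EF_Tooling = 3
ES_Supplier sourcing = 0; EF_Supplier sourcing = 5
ES_Pilot run = max(EF_Tooling=3, EF_Supplier sourcing=5) = 5; EF_Pilot run = 5+3 = 8
ES_QA = max(EF_User testing=2, EF_Tooling=3) = 3; EF_QA = 3+12 = 15
ES_Packaging design = 15; EF_Packaging design = 15+9 = 24
ES_Regulatory filing = max(EF_Supplier sourcing=5, EF_Pilot run=8) = 8; EF_Regulatory filing = 8+6 = 14
ES_Marketing collateral = max(EF_User testing=2, EF_Pilot run=8) = 8; EF_Marketing collateral = 8+16 = 24
ES_Sales training = max(EF_Supplier sourcing=5, EF_QA=15) = 15; EF_Sales training = 15+10 = 25
ES_Distribution setup = max(EF_Packaging design=24, EF_Regulatory filing=14, EF_Marketing collateral=24, EF_Sales training=25) = 25; EF_Distribution setup = 25+7 = 32
Expected project duration μ = 32 hours. Critical path: Tooling → QA → Sales training → Distribution setup.

Variance along critical path = 1.778 + 0.111 + 0.111 + 2.778 = 4.778; σ = √4.778 = 2.186 hours.
Z = (34 − 32) / 2.186 = 0.915
P(T ≤ 34) = Φ(0.915) ≈ 0.820

0.820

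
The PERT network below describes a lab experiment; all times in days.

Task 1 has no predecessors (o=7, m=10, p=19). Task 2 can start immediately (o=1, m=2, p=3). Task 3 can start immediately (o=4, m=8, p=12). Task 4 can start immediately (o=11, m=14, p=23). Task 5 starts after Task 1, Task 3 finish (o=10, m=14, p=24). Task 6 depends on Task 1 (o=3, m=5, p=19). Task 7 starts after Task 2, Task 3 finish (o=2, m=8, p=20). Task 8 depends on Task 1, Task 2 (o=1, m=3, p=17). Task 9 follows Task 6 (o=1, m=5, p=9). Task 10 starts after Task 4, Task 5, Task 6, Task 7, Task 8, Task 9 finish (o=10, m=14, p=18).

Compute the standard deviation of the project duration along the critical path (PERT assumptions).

te_Task 1 = (7 + 4·10 + 19)/6 = 66/6 = 11; σ²_Task 1 = ((19−7)/6)² = 4.000
te_Task 2 = (1 + 4·2 + 3)/6 = 12/6 = 2; σ²_Task 2 = ((3−1)/6)² = 0.111
te_Task 3 = (4 + 4·8 + 12)/6 = 48/6 = 8; σ²_Task 3 = ((12−4)/6)² = 1.778
te_Task 4 = (11 + 4·14 + 23)/6 = 90/6 = 15; σ²_Task 4 = ((23−11)/6)² = 4.000
te_Task 5 = (10 + 4·14 + 24)/6 = 90/6 = 15; σ²_Task 5 = ((24−10)/6)² = 5.444
te_Task 6 = (3 + 4·5 + 19)/6 = 42/6 = 7; σ²_Task 6 = ((19−3)/6)² = 7.111
te_Task 7 = (2 + 4·8 + 20)/6 = 54/6 = 9; σ²_Task 7 = ((20−2)/6)² = 9.000
te_Task 8 = (1 + 4·3 + 17)/6 = 30/6 = 5; σ²_Task 8 = ((17−1)/6)² = 7.111
te_Task 9 = (1 + 4·5 + 9)/6 = 30/6 = 5; σ²_Task 9 = ((9−1)/6)² = 1.778
te_Task 10 = (10 + 4·14 + 18)/6 = 84/6 = 14; σ²_Task 10 = ((18−10)/6)² = 1.778

Forward pass:
ES_Task 1 = 0; EF_Task 1 = 11
ES_Task 2 = 0; EF_Task 2 = 2
ES_Task 3 = 0; EF_Task 3 = 8
ES_Task 4 = 0; EF_Task 4 = 15
ES_Task 5 = max(EF_Task 1=11, EF_Task 3=8) = 11; EF_Task 5 = 11+15 = 26
ES_Task 6 = 11; EF_Task 6 = 11+7 = 18
ES_Task 7 = max(EF_Task 2=2, EF_Task 3=8) = 8; EF_Task 7 = 8+9 = 17
ES_Task 8 = max(EF_Task 1=11, EF_Task 2=2) = 11; EF_Task 8 = 11+5 = 16
ES_Task 9 = 18; EF_Task 9 = 18+5 = 23
ES_Task 10 = max(EF_Task 4=15, EF_Task 5=26, EF_Task 6=18, EF_Task 7=17, EF_Task 8=16, EF_Task 9=23) = 26; EF_Task 10 = 26+14 = 40
Expected project duration μ = 40 days. Critical path: Task 1 → Task 5 → Task 10.

Variance along critical path = 4.000 + 5.444 + 1.778 = 11.222
σ = √11.222 = 3.350 days

3.35 days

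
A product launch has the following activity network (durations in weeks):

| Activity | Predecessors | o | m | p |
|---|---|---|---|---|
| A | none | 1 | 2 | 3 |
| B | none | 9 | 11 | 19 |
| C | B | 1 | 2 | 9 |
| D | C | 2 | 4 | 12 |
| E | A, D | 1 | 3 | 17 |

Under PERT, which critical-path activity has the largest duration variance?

E

te_A = (1 + 4·2 + 3)/6 = 12/6 = 2; σ²_A = ((3−1)/6)² = 0.111
te_B = (9 + 4·11 + 19)/6 = 72/6 = 12; σ²_B = ((19−9)/6)² = 2.778
te_C = (1 + 4·2 + 9)/6 = 18/6 = 3; σ²_C = ((9−1)/6)² = 1.778
te_D = (2 + 4·4 + 12)/6 = 30/6 = 5; σ²_D = ((12−2)/6)² = 2.778
te_E = (1 + 4·3 + 17)/6 = 30/6 = 5; σ²_E = ((17−1)/6)² = 7.111

Forward pass:
ES_A = 0; EF_A = 2
ES_B = 0; EF_B = 12
ES_C = 12; EF_C = 12+3 = 15
ES_D = 15; EF_D = 15+5 = 20
ES_E = max(EF_A=2, EF_D=20) = 20; EF_E = 20+5 = 25
Expected project duration μ = 25 weeks. Critical path: B → C → D → E.

Variances on critical path: σ²_B=2.778, σ²_C=1.778, σ²_D=2.778, σ²_E=7.111.
Largest is σ²_E = 7.111.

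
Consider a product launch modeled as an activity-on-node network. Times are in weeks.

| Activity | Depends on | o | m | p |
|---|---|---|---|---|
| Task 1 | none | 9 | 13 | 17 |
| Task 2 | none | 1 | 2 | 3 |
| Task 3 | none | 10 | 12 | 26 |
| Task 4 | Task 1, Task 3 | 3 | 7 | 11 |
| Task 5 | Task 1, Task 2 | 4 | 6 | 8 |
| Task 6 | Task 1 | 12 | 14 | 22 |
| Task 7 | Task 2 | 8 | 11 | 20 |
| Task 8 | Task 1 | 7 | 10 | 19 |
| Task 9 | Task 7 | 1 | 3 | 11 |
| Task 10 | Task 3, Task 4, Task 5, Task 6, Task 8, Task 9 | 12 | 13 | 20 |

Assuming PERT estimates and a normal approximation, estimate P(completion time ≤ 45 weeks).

0.883

te_Task 1 = (9 + 4·13 + 17)/6 = 78/6 = 13; σ²_Task 1 = ((17−9)/6)² = 1.778
te_Task 2 = (1 + 4·2 + 3)/6 = 12/6 = 2; σ²_Task 2 = ((3−1)/6)² = 0.111
te_Task 3 = (10 + 4·12 + 26)/6 = 84/6 = 14; σ²_Task 3 = ((26−10)/6)² = 7.111
te_Task 4 = (3 + 4·7 + 11)/6 = 42/6 = 7; σ²_Task 4 = ((11−3)/6)² = 1.778
te_Task 5 = (4 + 4·6 + 8)/6 = 36/6 = 6; σ²_Task 5 = ((8−4)/6)² = 0.444
te_Task 6 = (12 + 4·14 + 22)/6 = 90/6 = 15; σ²_Task 6 = ((22−12)/6)² = 2.778
te_Task 7 = (8 + 4·11 + 20)/6 = 72/6 = 12; σ²_Task 7 = ((20−8)/6)² = 4.000
te_Task 8 = (7 + 4·10 + 19)/6 = 66/6 = 11; σ²_Task 8 = ((19−7)/6)² = 4.000
te_Task 9 = (1 + 4·3 + 11)/6 = 24/6 = 4; σ²_Task 9 = ((11−1)/6)² = 2.778
te_Task 10 = (12 + 4·13 + 20)/6 = 84/6 = 14; σ²_Task 10 = ((20−12)/6)² = 1.778

Forward pass:
ES_Task 1 = 0; EF_Task 1 = 13
ES_Task 2 = 0; EF_Task 2 = 2
ES_Task 3 = 0; EF_Task 3 = 14
ES_Task 4 = max(EF_Task 1=13, EF_Task 3=14) = 14; EF_Task 4 = 14+7 = 21
ES_Task 5 = max(EF_Task 1=13, EF_Task 2=2) = 13; EF_Task 5 = 13+6 = 19
ES_Task 6 = 13; EF_Task 6 = 13+15 = 28
ES_Task 7 = 2; EF_Task 7 = 2+12 = 14
ES_Task 8 = 13; EF_Task 8 = 13+11 = 24
ES_Task 9 = 14; EF_Task 9 = 14+4 = 18
ES_Task 10 = max(EF_Task 3=14, EF_Task 4=21, EF_Task 5=19, EF_Task 6=28, EF_Task 8=24, EF_Task 9=18) = 28; EF_Task 10 = 28+14 = 42
Expected project duration μ = 42 weeks. Critical path: Task 1 → Task 6 → Task 10.

Variance along critical path = 1.778 + 2.778 + 1.778 = 6.333; σ = √6.333 = 2.517 weeks.
Z = (45 − 42) / 2.517 = 1.192
P(T ≤ 45) = Φ(1.192) ≈ 0.883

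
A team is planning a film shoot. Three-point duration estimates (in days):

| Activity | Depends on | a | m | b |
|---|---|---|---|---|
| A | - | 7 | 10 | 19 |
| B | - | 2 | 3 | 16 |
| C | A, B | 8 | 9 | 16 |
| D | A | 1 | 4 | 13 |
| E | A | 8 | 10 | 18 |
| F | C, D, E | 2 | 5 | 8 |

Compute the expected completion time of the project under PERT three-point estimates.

27 days

te_A = (7 + 4·10 + 19)/6 = 66/6 = 11
te_B = (2 + 4·3 + 16)/6 = 30/6 = 5
te_C = (8 + 4·9 + 16)/6 = 60/6 = 10
te_D = (1 + 4·4 + 13)/6 = 30/6 = 5
te_E = (8 + 4·10 + 18)/6 = 66/6 = 11
te_F = (2 + 4·5 + 8)/6 = 30/6 = 5

Forward pass:
ES_A = 0; EF_A = 11
ES_B = 0; EF_B = 5
ES_C = max(EF_A=11, EF_B=5) = 11; EF_C = 11+10 = 21
ES_D = 11; EF_D = 11+5 = 16
ES_E = 11; EF_E = 11+11 = 22
ES_F = max(EF_C=21, EF_D=16, EF_E=22) = 22; EF_F = 22+5 = 27
Expected project duration μ = 27 days. Critical path: A → E → F.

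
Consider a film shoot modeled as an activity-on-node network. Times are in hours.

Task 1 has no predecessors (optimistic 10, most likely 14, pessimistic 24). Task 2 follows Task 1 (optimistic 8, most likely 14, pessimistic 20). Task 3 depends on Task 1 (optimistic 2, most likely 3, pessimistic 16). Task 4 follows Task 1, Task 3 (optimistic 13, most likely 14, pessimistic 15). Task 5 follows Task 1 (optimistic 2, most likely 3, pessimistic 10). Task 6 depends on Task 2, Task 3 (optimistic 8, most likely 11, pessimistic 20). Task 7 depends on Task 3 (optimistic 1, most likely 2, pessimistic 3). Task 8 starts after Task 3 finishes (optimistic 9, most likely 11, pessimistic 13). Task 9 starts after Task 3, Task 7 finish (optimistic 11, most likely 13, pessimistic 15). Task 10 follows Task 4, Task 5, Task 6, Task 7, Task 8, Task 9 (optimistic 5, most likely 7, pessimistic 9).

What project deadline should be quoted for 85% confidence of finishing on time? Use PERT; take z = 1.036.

te_Task 1 = (10 + 4·14 + 24)/6 = 90/6 = 15; σ²_Task 1 = ((24−10)/6)² = 5.444
te_Task 2 = (8 + 4·14 + 20)/6 = 84/6 = 14; σ²_Task 2 = ((20−8)/6)² = 4.000
te_Task 3 = (2 + 4·3 + 16)/6 = 30/6 = 5; σ²_Task 3 = ((16−2)/6)² = 5.444
te_Task 4 = (13 + 4·14 + 15)/6 = 84/6 = 14; σ²_Task 4 = ((15−13)/6)² = 0.111
te_Task 5 = (2 + 4·3 + 10)/6 = 24/6 = 4; σ²_Task 5 = ((10−2)/6)² = 1.778
te_Task 6 = (8 + 4·11 + 20)/6 = 72/6 = 12; σ²_Task 6 = ((20−8)/6)² = 4.000
te_Task 7 = (1 + 4·2 + 3)/6 = 12/6 = 2; σ²_Task 7 = ((3−1)/6)² = 0.111
te_Task 8 = (9 + 4·11 + 13)/6 = 66/6 = 11; σ²_Task 8 = ((13−9)/6)² = 0.444
te_Task 9 = (11 + 4·13 + 15)/6 = 78/6 = 13; σ²_Task 9 = ((15−11)/6)² = 0.444
te_Task 10 = (5 + 4·7 + 9)/6 = 42/6 = 7; σ²_Task 10 = ((9−5)/6)² = 0.444

Forward pass:
ES_Task 1 = 0; EF_Task 1 = 15
ES_Task 2 = 15; EF_Task 2 = 15+14 = 29
ES_Task 3 = 15; EF_Task 3 = 15+5 = 20
ES_Task 4 = max(EF_Task 1=15, EF_Task 3=20) = 20; EF_Task 4 = 20+14 = 34
ES_Task 5 = 15; EF_Task 5 = 15+4 = 19
ES_Task 6 = max(EF_Task 2=29, EF_Task 3=20) = 29; EF_Task 6 = 29+12 = 41
ES_Task 7 = 20; EF_Task 7 = 20+2 = 22
ES_Task 8 = 20; EF_Task 8 = 20+11 = 31
ES_Task 9 = max(EF_Task 3=20, EF_Task 7=22) = 22; EF_Task 9 = 22+13 = 35
ES_Task 10 = max(EF_Task 4=34, EF_Task 5=19, EF_Task 6=41, EF_Task 7=22, EF_Task 8=31, EF_Task 9=35) = 41; EF_Task 10 = 41+7 = 48
Expected project duration μ = 48 hours. Critical path: Task 1 → Task 2 → Task 6 → Task 10.

Variance along critical path = 5.444 + 4.000 + 4.000 + 0.444 = 13.889; σ = 3.727 hours.
D = μ + z·σ = 48 + 1.036·3.727 = 51.9 hours

51.9 hours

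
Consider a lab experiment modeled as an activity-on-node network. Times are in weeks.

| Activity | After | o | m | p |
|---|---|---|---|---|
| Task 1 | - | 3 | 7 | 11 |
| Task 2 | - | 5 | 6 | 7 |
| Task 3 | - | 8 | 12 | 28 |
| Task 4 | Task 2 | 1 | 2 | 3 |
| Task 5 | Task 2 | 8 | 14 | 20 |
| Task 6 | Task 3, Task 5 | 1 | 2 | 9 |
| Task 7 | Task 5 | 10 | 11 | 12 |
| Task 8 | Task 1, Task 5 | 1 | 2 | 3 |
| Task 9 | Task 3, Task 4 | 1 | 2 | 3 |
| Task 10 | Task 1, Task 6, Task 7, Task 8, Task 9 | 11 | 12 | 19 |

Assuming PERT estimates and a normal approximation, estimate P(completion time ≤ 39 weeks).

0.021

te_Task 1 = (3 + 4·7 + 11)/6 = 42/6 = 7; σ²_Task 1 = ((11−3)/6)² = 1.778
te_Task 2 = (5 + 4·6 + 7)/6 = 36/6 = 6; σ²_Task 2 = ((7−5)/6)² = 0.111
te_Task 3 = (8 + 4·12 + 28)/6 = 84/6 = 14; σ²_Task 3 = ((28−8)/6)² = 11.111
te_Task 4 = (1 + 4·2 + 3)/6 = 12/6 = 2; σ²_Task 4 = ((3−1)/6)² = 0.111
te_Task 5 = (8 + 4·14 + 20)/6 = 84/6 = 14; σ²_Task 5 = ((20−8)/6)² = 4.000
te_Task 6 = (1 + 4·2 + 9)/6 = 18/6 = 3; σ²_Task 6 = ((9−1)/6)² = 1.778
te_Task 7 = (10 + 4·11 + 12)/6 = 66/6 = 11; σ²_Task 7 = ((12−10)/6)² = 0.111
te_Task 8 = (1 + 4·2 + 3)/6 = 12/6 = 2; σ²_Task 8 = ((3−1)/6)² = 0.111
te_Task 9 = (1 + 4·2 + 3)/6 = 12/6 = 2; σ²_Task 9 = ((3−1)/6)² = 0.111
te_Task 10 = (11 + 4·12 + 19)/6 = 78/6 = 13; σ²_Task 10 = ((19−11)/6)² = 1.778

Forward pass:
ES_Task 1 = 0; EF_Task 1 = 7
ES_Task 2 = 0; EF_Task 2 = 6
ES_Task 3 = 0; EF_Task 3 = 14
ES_Task 4 = 6; EF_Task 4 = 6+2 = 8
ES_Task 5 = 6; EF_Task 5 = 6+14 = 20
ES_Task 6 = max(EF_Task 3=14, EF_Task 5=20) = 20; EF_Task 6 = 20+3 = 23
ES_Task 7 = 20; EF_Task 7 = 20+11 = 31
ES_Task 8 = max(EF_Task 1=7, EF_Task 5=20) = 20; EF_Task 8 = 20+2 = 22
ES_Task 9 = max(EF_Task 3=14, EF_Task 4=8) = 14; EF_Task 9 = 14+2 = 16
ES_Task 10 = max(EF_Task 1=7, EF_Task 6=23, EF_Task 7=31, EF_Task 8=22, EF_Task 9=16) = 31; EF_Task 10 = 31+13 = 44
Expected project duration μ = 44 weeks. Critical path: Task 2 → Task 5 → Task 7 → Task 10.

Variance along critical path = 0.111 + 4.000 + 0.111 + 1.778 = 6.000; σ = √6.000 = 2.449 weeks.
Z = (39 − 44) / 2.449 = -2.041
P(T ≤ 39) = Φ(-2.041) ≈ 0.021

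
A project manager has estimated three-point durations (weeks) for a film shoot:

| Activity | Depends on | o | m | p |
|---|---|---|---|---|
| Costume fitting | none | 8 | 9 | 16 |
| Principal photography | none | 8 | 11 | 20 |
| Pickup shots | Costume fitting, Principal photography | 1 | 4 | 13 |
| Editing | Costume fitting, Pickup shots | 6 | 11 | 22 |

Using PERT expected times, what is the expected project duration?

te_Costume fitting = (8 + 4·9 + 16)/6 = 60/6 = 10
te_Principal photography = (8 + 4·11 + 20)/6 = 72/6 = 12
te_Pickup shots = (1 + 4·4 + 13)/6 = 30/6 = 5
te_Editing = (6 + 4·11 + 22)/6 = 72/6 = 12

Forward pass:
ES_Costume fitting = 0; EF_Costume fitting = 10
ES_Principal photography = 0; EF_Principal photography = 12
ES_Pickup shots = max(EF_Costume fitting=10, EF_Principal photography=12) = 12; EF_Pickup shots = 12+5 = 17
ES_Editing = max(EF_Costume fitting=10, EF_Pickup shots=17) = 17; EF_Editing = 17+12 = 29
Expected project duration μ = 29 weeks. Critical path: Principal photography → Pickup shots → Editing.

29 weeks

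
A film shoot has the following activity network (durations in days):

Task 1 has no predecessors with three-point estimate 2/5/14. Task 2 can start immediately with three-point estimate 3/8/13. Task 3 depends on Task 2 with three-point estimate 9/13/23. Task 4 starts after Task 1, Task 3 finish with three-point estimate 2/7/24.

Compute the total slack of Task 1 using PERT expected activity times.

16 days

te_Task 1 = (2 + 4·5 + 14)/6 = 36/6 = 6
te_Task 2 = (3 + 4·8 + 13)/6 = 48/6 = 8
te_Task 3 = (9 + 4·13 + 23)/6 = 84/6 = 14
te_Task 4 = (2 + 4·7 + 24)/6 = 54/6 = 9

Forward pass:
ES_Task 1 = 0; EF_Task 1 = 6
ES_Task 2 = 0; EF_Task 2 = 8
ES_Task 3 = 8; EF_Task 3 = 8+14 = 22
ES_Task 4 = max(EF_Task 1=6, EF_Task 3=22) = 22; EF_Task 4 = 22+9 = 31
Expected project duration μ = 31 days. Critical path: Task 2 → Task 3 → Task 4.

Backward pass:
LF_Task 4 = 31; LS_Task 4 = 31−9 = 22
LF_Task 3 = LS_Task 4 = 22; LS_Task 3 = 22−14 = 8
LF_Task 2 = LS_Task 3 = 8; LS_Task 2 = 8−8 = 0
LF_Task 1 = LS_Task 4 = 22; LS_Task 1 = 22−6 = 16
Slack_Task 1 = LS_Task 1 − ES_Task 1 = 16 − 0 = 16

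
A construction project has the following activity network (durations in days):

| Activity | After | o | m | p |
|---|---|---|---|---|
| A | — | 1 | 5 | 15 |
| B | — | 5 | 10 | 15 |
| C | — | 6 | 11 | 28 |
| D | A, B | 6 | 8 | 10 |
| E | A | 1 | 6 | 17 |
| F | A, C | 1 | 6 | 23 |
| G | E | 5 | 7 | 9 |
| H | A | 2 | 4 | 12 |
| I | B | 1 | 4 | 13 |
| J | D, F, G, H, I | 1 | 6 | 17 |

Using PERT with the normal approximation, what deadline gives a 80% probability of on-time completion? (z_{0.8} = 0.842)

32.9 days

te_A = (1 + 4·5 + 15)/6 = 36/6 = 6; σ²_A = ((15−1)/6)² = 5.444
te_B = (5 + 4·10 + 15)/6 = 60/6 = 10; σ²_B = ((15−5)/6)² = 2.778
te_C = (6 + 4·11 + 28)/6 = 78/6 = 13; σ²_C = ((28−6)/6)² = 13.444
te_D = (6 + 4·8 + 10)/6 = 48/6 = 8; σ²_D = ((10−6)/6)² = 0.444
te_E = (1 + 4·6 + 17)/6 = 42/6 = 7; σ²_E = ((17−1)/6)² = 7.111
te_F = (1 + 4·6 + 23)/6 = 48/6 = 8; σ²_F = ((23−1)/6)² = 13.444
te_G = (5 + 4·7 + 9)/6 = 42/6 = 7; σ²_G = ((9−5)/6)² = 0.444
te_H = (2 + 4·4 + 12)/6 = 30/6 = 5; σ²_H = ((12−2)/6)² = 2.778
te_I = (1 + 4·4 + 13)/6 = 30/6 = 5; σ²_I = ((13−1)/6)² = 4.000
te_J = (1 + 4·6 + 17)/6 = 42/6 = 7; σ²_J = ((17−1)/6)² = 7.111

Forward pass:
ES_A = 0; EF_A = 6
ES_B = 0; EF_B = 10
ES_C = 0; EF_C = 13
ES_D = max(EF_A=6, EF_B=10) = 10; EF_D = 10+8 = 18
ES_E = 6; EF_E = 6+7 = 13
ES_F = max(EF_A=6, EF_C=13) = 13; EF_F = 13+8 = 21
ES_G = 13; EF_G = 13+7 = 20
ES_H = 6; EF_H = 6+5 = 11
ES_I = 10; EF_I = 10+5 = 15
ES_J = max(EF_D=18, EF_F=21, EF_G=20, EF_H=11, EF_I=15) = 21; EF_J = 21+7 = 28
Expected project duration μ = 28 days. Critical path: C → F → J.

Variance along critical path = 13.444 + 13.444 + 7.111 = 34.000; σ = 5.831 days.
D = μ + z·σ = 28 + 0.842·5.831 = 32.9 days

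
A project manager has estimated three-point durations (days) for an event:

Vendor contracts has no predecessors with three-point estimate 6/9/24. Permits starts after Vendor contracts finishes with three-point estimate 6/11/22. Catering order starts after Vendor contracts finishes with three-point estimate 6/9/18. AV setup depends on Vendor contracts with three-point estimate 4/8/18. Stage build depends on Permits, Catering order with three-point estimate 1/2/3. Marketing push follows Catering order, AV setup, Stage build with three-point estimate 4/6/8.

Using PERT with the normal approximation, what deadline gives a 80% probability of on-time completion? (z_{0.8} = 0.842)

34.4 days

te_Vendor contracts = (6 + 4·9 + 24)/6 = 66/6 = 11; σ²_Vendor contracts = ((24−6)/6)² = 9.000
te_Permits = (6 + 4·11 + 22)/6 = 72/6 = 12; σ²_Permits = ((22−6)/6)² = 7.111
te_Catering order = (6 + 4·9 + 18)/6 = 60/6 = 10; σ²_Catering order = ((18−6)/6)² = 4.000
te_AV setup = (4 + 4·8 + 18)/6 = 54/6 = 9; σ²_AV setup = ((18−4)/6)² = 5.444
te_Stage build = (1 + 4·2 + 3)/6 = 12/6 = 2; σ²_Stage build = ((3−1)/6)² = 0.111
te_Marketing push = (4 + 4·6 + 8)/6 = 36/6 = 6; σ²_Marketing push = ((8−4)/6)² = 0.444

Forward pass:
ES_Vendor contracts = 0; EF_Vendor contracts = 11
ES_Permits = 11; EF_Permits = 11+12 = 23
ES_Catering order = 11; EF_Catering order = 11+10 = 21
ES_AV setup = 11; EF_AV setup = 11+9 = 20
ES_Stage build = max(EF_Permits=23, EF_Catering order=21) = 23; EF_Stage build = 23+2 = 25
ES_Marketing push = max(EF_Catering order=21, EF_AV setup=20, EF_Stage build=25) = 25; EF_Marketing push = 25+6 = 31
Expected project duration μ = 31 days. Critical path: Vendor contracts → Permits → Stage build → Marketing push.

Variance along critical path = 9.000 + 7.111 + 0.111 + 0.444 = 16.667; σ = 4.082 days.
D = μ + z·σ = 31 + 0.842·4.082 = 34.4 days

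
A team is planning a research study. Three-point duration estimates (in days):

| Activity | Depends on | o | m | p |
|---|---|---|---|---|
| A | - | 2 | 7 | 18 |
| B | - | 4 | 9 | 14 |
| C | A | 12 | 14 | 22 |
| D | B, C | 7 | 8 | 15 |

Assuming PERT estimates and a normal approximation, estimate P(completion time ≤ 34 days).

0.721

te_A = (2 + 4·7 + 18)/6 = 48/6 = 8; σ²_A = ((18−2)/6)² = 7.111
te_B = (4 + 4·9 + 14)/6 = 54/6 = 9; σ²_B = ((14−4)/6)² = 2.778
te_C = (12 + 4·14 + 22)/6 = 90/6 = 15; σ²_C = ((22−12)/6)² = 2.778
te_D = (7 + 4·8 + 15)/6 = 54/6 = 9; σ²_D = ((15−7)/6)² = 1.778

Forward pass:
ES_A = 0; EF_A = 8
ES_B = 0; EF_B = 9
ES_C = 8; EF_C = 8+15 = 23
ES_D = max(EF_B=9, EF_C=23) = 23; EF_D = 23+9 = 32
Expected project duration μ = 32 days. Critical path: A → C → D.

Variance along critical path = 7.111 + 2.778 + 1.778 = 11.667; σ = √11.667 = 3.416 days.
Z = (34 − 32) / 3.416 = 0.586
P(T ≤ 34) = Φ(0.586) ≈ 0.721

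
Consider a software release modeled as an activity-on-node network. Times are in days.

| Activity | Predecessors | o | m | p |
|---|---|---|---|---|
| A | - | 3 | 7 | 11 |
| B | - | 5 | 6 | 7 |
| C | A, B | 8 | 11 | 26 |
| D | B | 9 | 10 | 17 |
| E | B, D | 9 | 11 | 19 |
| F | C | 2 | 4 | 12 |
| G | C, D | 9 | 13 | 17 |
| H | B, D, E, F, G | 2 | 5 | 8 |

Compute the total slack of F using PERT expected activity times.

8 days

te_A = (3 + 4·7 + 11)/6 = 42/6 = 7
te_B = (5 + 4·6 + 7)/6 = 36/6 = 6
te_C = (8 + 4·11 + 26)/6 = 78/6 = 13
te_D = (9 + 4·10 + 17)/6 = 66/6 = 11
te_E = (9 + 4·11 + 19)/6 = 72/6 = 12
te_F = (2 + 4·4 + 12)/6 = 30/6 = 5
te_G = (9 + 4·13 + 17)/6 = 78/6 = 13
te_H = (2 + 4·5 + 8)/6 = 30/6 = 5

Forward pass:
ES_A = 0; EF_A = 7
ES_B = 0; EF_B = 6
ES_C = max(EF_A=7, EF_B=6) = 7; EF_C = 7+13 = 20
ES_D = 6; EF_D = 6+11 = 17
ES_E = max(EF_B=6, EF_D=17) = 17; EF_E = 17+12 = 29
ES_F = 20; EF_F = 20+5 = 25
ES_G = max(EF_C=20, EF_D=17) = 20; EF_G = 20+13 = 33
ES_H = max(EF_B=6, EF_D=17, EF_E=29, EF_F=25, EF_G=33) = 33; EF_H = 33+5 = 38
Expected project duration μ = 38 days. Critical path: A → C → G → H.

Backward pass:
LF_H = 38; LS_H = 38−5 = 33
LF_G = LS_H = 33; LS_G = 33−13 = 20
LF_F = LS_H = 33; LS_F = 33−5 = 28
LF_E = LS_H = 33; LS_E = 33−12 = 21
LF_D = min(LS_E=21, LS_G=20, LS_H=33) = 20; LS_D = 20−11 = 9
LF_C = min(LS_F=28, LS_G=20) = 20; LS_C = 20−13 = 7
LF_B = min(LS_C=7, LS_D=9, LS_E=21, LS_H=33) = 7; LS_B = 7−6 = 1
LF_A = LS_C = 7; LS_A = 7−7 = 0
Slack_F = LS_F − ES_F = 28 − 20 = 8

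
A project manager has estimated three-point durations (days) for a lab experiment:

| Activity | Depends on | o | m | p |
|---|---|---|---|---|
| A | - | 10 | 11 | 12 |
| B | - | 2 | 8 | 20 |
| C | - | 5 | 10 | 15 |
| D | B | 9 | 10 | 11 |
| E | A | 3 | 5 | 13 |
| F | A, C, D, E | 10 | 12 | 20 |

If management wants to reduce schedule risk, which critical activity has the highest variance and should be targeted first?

te_A = (10 + 4·11 + 12)/6 = 66/6 = 11; σ²_A = ((12−10)/6)² = 0.111
te_B = (2 + 4·8 + 20)/6 = 54/6 = 9; σ²_B = ((20−2)/6)² = 9.000
te_C = (5 + 4·10 + 15)/6 = 60/6 = 10; σ²_C = ((15−5)/6)² = 2.778
te_D = (9 + 4·10 + 11)/6 = 60/6 = 10; σ²_D = ((11−9)/6)² = 0.111
te_E = (3 + 4·5 + 13)/6 = 36/6 = 6; σ²_E = ((13−3)/6)² = 2.778
te_F = (10 + 4·12 + 20)/6 = 78/6 = 13; σ²_F = ((20−10)/6)² = 2.778

Forward pass:
ES_A = 0; EF_A = 11
ES_B = 0; EF_B = 9
ES_C = 0; EF_C = 10
ES_D = 9; EF_D = 9+10 = 19
ES_E = 11; EF_E = 11+6 = 17
ES_F = max(EF_A=11, EF_C=10, EF_D=19, EF_E=17) = 19; EF_F = 19+13 = 32
Expected project duration μ = 32 days. Critical path: B → D → F.

Variances on critical path: σ²_B=9.000, σ²_D=0.111, σ²_F=2.778.
Largest is σ²_B = 9.000.

B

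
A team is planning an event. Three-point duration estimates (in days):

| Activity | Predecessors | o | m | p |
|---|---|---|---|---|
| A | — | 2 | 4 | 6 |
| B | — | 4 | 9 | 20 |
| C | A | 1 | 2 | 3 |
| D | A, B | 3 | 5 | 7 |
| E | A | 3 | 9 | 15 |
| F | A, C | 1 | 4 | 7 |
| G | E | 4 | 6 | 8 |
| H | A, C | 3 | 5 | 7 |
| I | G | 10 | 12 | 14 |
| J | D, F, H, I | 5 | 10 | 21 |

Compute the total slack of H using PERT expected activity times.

te_A = (2 + 4·4 + 6)/6 = 24/6 = 4
te_B = (4 + 4·9 + 20)/6 = 60/6 = 10
te_C = (1 + 4·2 + 3)/6 = 12/6 = 2
te_D = (3 + 4·5 + 7)/6 = 30/6 = 5
te_E = (3 + 4·9 + 15)/6 = 54/6 = 9
te_F = (1 + 4·4 + 7)/6 = 24/6 = 4
te_G = (4 + 4·6 + 8)/6 = 36/6 = 6
te_H = (3 + 4·5 + 7)/6 = 30/6 = 5
te_I = (10 + 4·12 + 14)/6 = 72/6 = 12
te_J = (5 + 4·10 + 21)/6 = 66/6 = 11

Forward pass:
ES_A = 0; EF_A = 4
ES_B = 0; EF_B = 10
ES_C = 4; EF_C = 4+2 = 6
ES_D = max(EF_A=4, EF_B=10) = 10; EF_D = 10+5 = 15
ES_E = 4; EF_E = 4+9 = 13
ES_F = max(EF_A=4, EF_C=6) = 6; EF_F = 6+4 = 10
ES_G = 13; EF_G = 13+6 = 19
ES_H = max(EF_A=4, EF_C=6) = 6; EF_H = 6+5 = 11
ES_I = 19; EF_I = 19+12 = 31
ES_J = max(EF_D=15, EF_F=10, EF_H=11, EF_I=31) = 31; EF_J = 31+11 = 42
Expected project duration μ = 42 days. Critical path: A → E → G → I → J.

Backward pass:
LF_J = 42; LS_J = 42−11 = 31
LF_I = LS_J = 31; LS_I = 31−12 = 19
LF_H = LS_J = 31; LS_H = 31−5 = 26
LF_G = LS_I = 19; LS_G = 19−6 = 13
LF_F = LS_J = 31; LS_F = 31−4 = 27
LF_E = LS_G = 13; LS_E = 13−9 = 4
LF_D = LS_J = 31; LS_D = 31−5 = 26
LF_C = min(LS_F=27, LS_H=26) = 26; LS_C = 26−2 = 24
LF_B = LS_D = 26; LS_B = 26−10 = 16
LF_A = min(LS_C=24, LS_D=26, LS_E=4, LS_F=27, LS_H=26) = 4; LS_A = 4−4 = 0
Slack_H = LS_H − ES_H = 26 − 6 = 20

20 days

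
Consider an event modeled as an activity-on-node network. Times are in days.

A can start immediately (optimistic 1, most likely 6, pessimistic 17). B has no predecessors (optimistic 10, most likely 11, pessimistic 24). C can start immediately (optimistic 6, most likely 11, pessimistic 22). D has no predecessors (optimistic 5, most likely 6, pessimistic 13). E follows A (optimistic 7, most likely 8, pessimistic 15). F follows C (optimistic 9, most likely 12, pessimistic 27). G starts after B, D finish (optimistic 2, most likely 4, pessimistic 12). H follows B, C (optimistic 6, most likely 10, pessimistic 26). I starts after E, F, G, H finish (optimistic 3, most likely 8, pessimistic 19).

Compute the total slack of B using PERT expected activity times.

te_A = (1 + 4·6 + 17)/6 = 42/6 = 7
te_B = (10 + 4·11 + 24)/6 = 78/6 = 13
te_C = (6 + 4·11 + 22)/6 = 72/6 = 12
te_D = (5 + 4·6 + 13)/6 = 42/6 = 7
te_E = (7 + 4·8 + 15)/6 = 54/6 = 9
te_F = (9 + 4·12 + 27)/6 = 84/6 = 14
te_G = (2 + 4·4 + 12)/6 = 30/6 = 5
te_H = (6 + 4·10 + 26)/6 = 72/6 = 12
te_I = (3 + 4·8 + 19)/6 = 54/6 = 9

Forward pass:
ES_A = 0; EF_A = 7
ES_B = 0; EF_B = 13
ES_C = 0; EF_C = 12
ES_D = 0; EF_D = 7
ES_E = 7; EF_E = 7+9 = 16
ES_F = 12; EF_F = 12+14 = 26
ES_G = max(EF_B=13, EF_D=7) = 13; EF_G = 13+5 = 18
ES_H = max(EF_B=13, EF_C=12) = 13; EF_H = 13+12 = 25
ES_I = max(EF_E=16, EF_F=26, EF_G=18, EF_H=25) = 26; EF_I = 26+9 = 35
Expected project duration μ = 35 days. Critical path: C → F → I.

Backward pass:
LF_I = 35; LS_I = 35−9 = 26
LF_H = LS_I = 26; LS_H = 26−12 = 14
LF_G = LS_I = 26; LS_G = 26−5 = 21
LF_F = LS_I = 26; LS_F = 26−14 = 12
LF_E = LS_I = 26; LS_E = 26−9 = 17
LF_D = LS_G = 21; LS_D = 21−7 = 14
LF_C = min(LS_F=12, LS_H=14) = 12; LS_C = 12−12 = 0
LF_B = min(LS_G=21, LS_H=14) = 14; LS_B = 14−13 = 1
LF_A = LS_E = 17; LS_A = 17−7 = 10
Slack_B = LS_B − ES_B = 1 − 0 = 1

1 days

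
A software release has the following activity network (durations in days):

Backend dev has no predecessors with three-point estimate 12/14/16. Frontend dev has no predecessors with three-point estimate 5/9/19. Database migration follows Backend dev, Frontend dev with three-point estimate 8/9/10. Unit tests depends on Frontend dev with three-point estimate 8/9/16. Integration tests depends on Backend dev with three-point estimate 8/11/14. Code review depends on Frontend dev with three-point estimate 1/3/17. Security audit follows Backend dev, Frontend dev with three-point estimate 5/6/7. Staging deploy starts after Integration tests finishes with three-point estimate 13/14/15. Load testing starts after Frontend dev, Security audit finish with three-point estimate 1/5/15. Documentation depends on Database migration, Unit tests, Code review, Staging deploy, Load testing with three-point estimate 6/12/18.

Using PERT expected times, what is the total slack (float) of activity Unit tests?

19 days

te_Backend dev = (12 + 4·14 + 16)/6 = 84/6 = 14
te_Frontend dev = (5 + 4·9 + 19)/6 = 60/6 = 10
te_Database migration = (8 + 4·9 + 10)/6 = 54/6 = 9
te_Unit tests = (8 + 4·9 + 16)/6 = 60/6 = 10
te_Integration tests = (8 + 4·11 + 14)/6 = 66/6 = 11
te_Code review = (1 + 4·3 + 17)/6 = 30/6 = 5
te_Security audit = (5 + 4·6 + 7)/6 = 36/6 = 6
te_Staging deploy = (13 + 4·14 + 15)/6 = 84/6 = 14
te_Load testing = (1 + 4·5 + 15)/6 = 36/6 = 6
te_Documentation = (6 + 4·12 + 18)/6 = 72/6 = 12

Forward pass:
ES_Backend dev = 0; EF_Backend dev = 14
ES_Frontend dev = 0; EF_Frontend dev = 10
ES_Database migration = max(EF_Backend dev=14, EF_Frontend dev=10) = 14; EF_Database migration = 14+9 = 23
ES_Unit tests = 10; EF_Unit tests = 10+10 = 20
ES_Integration tests = 14; EF_Integration tests = 14+11 = 25
ES_Code review = 10; EF_Code review = 10+5 = 15
ES_Security audit = max(EF_Backend dev=14, EF_Frontend dev=10) = 14; EF_Security audit = 14+6 = 20
ES_Staging deploy = 25; EF_Staging deploy = 25+14 = 39
ES_Load testing = max(EF_Frontend dev=10, EF_Security audit=20) = 20; EF_Load testing = 20+6 = 26
ES_Documentation = max(EF_Database migration=23, EF_Unit tests=20, EF_Code review=15, EF_Staging deploy=39, EF_Load testing=26) = 39; EF_Documentation = 39+12 = 51
Expected project duration μ = 51 days. Critical path: Backend dev → Integration tests → Staging deploy → Documentation.

Backward pass:
LF_Documentation = 51; LS_Documentation = 51−12 = 39
LF_Load testing = LS_Documentation = 39; LS_Load testing = 39−6 = 33
LF_Staging deploy = LS_Documentation = 39; LS_Staging deploy = 39−14 = 25
LF_Security audit = LS_Load testing = 33; LS_Security audit = 33−6 = 27
LF_Code review = LS_Documentation = 39; LS_Code review = 39−5 = 34
LF_Integration tests = LS_Staging deploy = 25; LS_Integration tests = 25−11 = 14
LF_Unit tests = LS_Documentation = 39; LS_Unit tests = 39−10 = 29
LF_Database migration = LS_Documentation = 39; LS_Database migration = 39−9 = 30
LF_Frontend dev = min(LS_Database migration=30, LS_Unit tests=29, LS_Code review=34, LS_Security audit=27, LS_Load testing=33) = 27; LS_Frontend dev = 27−10 = 17
LF_Backend dev = min(LS_Database migration=30, LS_Integration tests=14, LS_Security audit=27) = 14; LS_Backend dev = 14−14 = 0
Slack_Unit tests = LS_Unit tests − ES_Unit tests = 29 − 10 = 19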